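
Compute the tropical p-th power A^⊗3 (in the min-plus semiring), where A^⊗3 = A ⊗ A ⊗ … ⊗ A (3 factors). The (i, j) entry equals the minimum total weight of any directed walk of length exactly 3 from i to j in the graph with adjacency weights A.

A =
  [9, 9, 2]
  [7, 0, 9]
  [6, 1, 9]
A^⊗3 =
  [10, 3, 10]
  [7, 0, 9]
  [8, 1, 10]

Each entry (A^⊗3)_ij equals the minimum over all length-3 walks i = v_0 → v_1 → … → v_3 = j of Σ_t A[v_t][v_{t+1}]. For example, for (i, j) = (0, 2) we minimise over 9 possible intermediate vertex sequences; the minimum is 10, attained along the walk 0 → 2 → 0 → 2.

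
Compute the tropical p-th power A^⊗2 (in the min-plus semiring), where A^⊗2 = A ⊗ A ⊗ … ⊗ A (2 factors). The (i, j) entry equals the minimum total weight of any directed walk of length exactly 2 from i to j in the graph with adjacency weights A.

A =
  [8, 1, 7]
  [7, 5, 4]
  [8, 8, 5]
A^⊗2 =
  [8, 6, 5]
  [12, 8, 9]
  [13, 9, 10]

Each entry (A^⊗2)_ij equals the minimum over all length-2 walks i = v_0 → v_1 → … → v_2 = j of Σ_t A[v_t][v_{t+1}]. For example, for (i, j) = (0, 2) we minimise over 3 possible intermediate vertex sequences; the minimum is 5, attained along the walk 0 → 1 → 2.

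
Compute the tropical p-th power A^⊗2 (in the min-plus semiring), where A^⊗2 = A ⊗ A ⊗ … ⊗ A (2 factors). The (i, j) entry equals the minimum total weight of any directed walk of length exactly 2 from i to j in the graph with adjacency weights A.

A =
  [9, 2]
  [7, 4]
A^⊗2 =
  [9, 6]
  [11, 8]

Each entry (A^⊗2)_ij equals the minimum over all length-2 walks i = v_0 → v_1 → … → v_2 = j of Σ_t A[v_t][v_{t+1}]. For example, for (i, j) = (0, 1) we minimise over 2 possible intermediate vertex sequences; the minimum is 6, attained along the walk 0 → 1 → 1.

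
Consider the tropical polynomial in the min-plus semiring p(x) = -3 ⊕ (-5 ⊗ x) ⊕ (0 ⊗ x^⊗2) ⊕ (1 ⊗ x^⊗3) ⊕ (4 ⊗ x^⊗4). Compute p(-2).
p(-2) = -7

A tropical monomial a ⊗ x^⊗i evaluates to a + i · x. Evaluating each term at x = -2:
  Term 0 contributes -3 + 0 · -2 = -3
  Term 1 contributes -5 + 1 · -2 = -7
  Term 2 contributes 0 + 2 · -2 = -4
  Term 3 contributes 1 + 3 · -2 = -5
  Term 4 contributes 4 + 4 · -2 = -4
p(-2) = ⊕ of these = min[-3, -7, -4, -5, -4] = -7.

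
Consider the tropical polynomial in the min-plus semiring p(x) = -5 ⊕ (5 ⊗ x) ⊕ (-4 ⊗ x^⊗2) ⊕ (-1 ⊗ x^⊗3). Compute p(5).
p(5) = -5

A tropical monomial a ⊗ x^⊗i evaluates to a + i · x. Evaluating each term at x = 5:
  Term 0 contributes -5 + 0 · 5 = -5
  Term 1 contributes 5 + 1 · 5 = 10
  Term 2 contributes -4 + 2 · 5 = 6
  Term 3 contributes -1 + 3 · 5 = 14
p(5) = ⊕ of these = min[-5, 10, 6, 14] = -5.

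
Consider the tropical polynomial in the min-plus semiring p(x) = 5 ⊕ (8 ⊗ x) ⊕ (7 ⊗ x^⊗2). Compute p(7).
p(7) = 5

A tropical monomial a ⊗ x^⊗i evaluates to a + i · x. Evaluating each term at x = 7:
  Term 0 contributes 5 + 0 · 7 = 5
  Term 1 contributes 8 + 1 · 7 = 15
  Term 2 contributes 7 + 2 · 7 = 21
p(7) = ⊕ of these = min[5, 15, 21] = 5.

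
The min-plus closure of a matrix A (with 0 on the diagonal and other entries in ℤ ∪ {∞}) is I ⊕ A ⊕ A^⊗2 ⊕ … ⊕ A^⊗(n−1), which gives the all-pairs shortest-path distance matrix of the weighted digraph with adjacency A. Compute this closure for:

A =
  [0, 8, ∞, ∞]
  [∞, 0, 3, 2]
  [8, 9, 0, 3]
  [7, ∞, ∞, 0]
Closure =
  [0, 8, 11, 10]
  [9, 0, 3, 2]
  [8, 9, 0, 3]
  [7, 15, 18, 0]

This is the Floyd-Warshall all-pairs shortest-path computation. For each intermediate vertex k = 0, 1, …, 3, update dist[i][j] ← min(dist[i][j], dist[i][k] + dist[k][j]). The final matrix gives, for each (i, j), the minimum total weight of any directed path from i to j (possibly empty when i = j).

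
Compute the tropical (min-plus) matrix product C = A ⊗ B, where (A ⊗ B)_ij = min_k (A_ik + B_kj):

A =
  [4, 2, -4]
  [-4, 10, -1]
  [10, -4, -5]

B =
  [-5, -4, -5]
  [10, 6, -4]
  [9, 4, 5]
A ⊗ B =
  [-1, 0, -2]
  [-9, -8, -9]
  [4, -1, -8]

Apply the min-plus product entry-by-entry:
  C[0][0] = min over k of (A[0][0] + B[0][0] = 4 + -5 = -1, A[0][1] + B[1][0] = 2 + 10 = 12, A[0][2] + B[2][0] = -4 + 9 = 5) = -1 (attained at k = 0)
  C[0][1] = min over k of (A[0][0] + B[0][1] = 4 + -4 = 0, A[0][1] + B[1][1] = 2 + 6 = 8, A[0][2] + B[2][1] = -4 + 4 = 0) = 0 (attained at k = 0)
  C[0][2] = min over k of (A[0][0] + B[0][2] = 4 + -5 = -1, A[0][1] + B[1][2] = 2 + -4 = -2, A[0][2] + B[2][2] = -4 + 5 = 1) = -2 (attained at k = 1)
  C[1][0] = min over k of (A[1][0] + B[0][0] = -4 + -5 = -9, A[1][1] + B[1][0] = 10 + 10 = 20, A[1][2] + B[2][0] = -1 + 9 = 8) = -9 (attained at k = 0)
  C[1][1] = min over k of (A[1][0] + B[0][1] = -4 + -4 = -8, A[1][1] + B[1][1] = 10 + 6 = 16, A[1][2] + B[2][1] = -1 + 4 = 3) = -8 (attained at k = 0)
  C[1][2] = min over k of (A[1][0] + B[0][2] = -4 + -5 = -9, A[1][1] + B[1][2] = 10 + -4 = 6, A[1][2] + B[2][2] = -1 + 5 = 4) = -9 (attained at k = 0)
  C[2][0] = min over k of (A[2][0] + B[0][0] = 10 + -5 = 5, A[2][1] + B[1][0] = -4 + 10 = 6, A[2][2] + B[2][0] = -5 + 9 = 4) = 4 (attained at k = 2)
  C[2][1] = min over k of (A[2][0] + B[0][1] = 10 + -4 = 6, A[2][1] + B[1][1] = -4 + 6 = 2, A[2][2] + B[2][1] = -5 + 4 = -1) = -1 (attained at k = 2)
  C[2][2] = min over k of (A[2][0] + B[0][2] = 10 + -5 = 5, A[2][1] + B[1][2] = -4 + -4 = -8, A[2][2] + B[2][2] = -5 + 5 = 0) = -8 (attained at k = 1)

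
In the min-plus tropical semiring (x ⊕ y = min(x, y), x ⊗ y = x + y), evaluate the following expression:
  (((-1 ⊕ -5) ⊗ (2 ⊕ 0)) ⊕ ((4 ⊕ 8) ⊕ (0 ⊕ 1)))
(((-1 ⊕ -5) ⊗ (2 ⊕ 0)) ⊕ ((4 ⊕ 8) ⊕ (0 ⊕ 1))) = -5

Expand innermost to outermost. Recall ⊕ takes the minimum of its arguments and ⊗ takes their sum. Working out the expression (((-1 ⊕ -5) ⊗ (2 ⊕ 0)) ⊕ ((4 ⊕ 8) ⊕ (0 ⊕ 1))) gives -5.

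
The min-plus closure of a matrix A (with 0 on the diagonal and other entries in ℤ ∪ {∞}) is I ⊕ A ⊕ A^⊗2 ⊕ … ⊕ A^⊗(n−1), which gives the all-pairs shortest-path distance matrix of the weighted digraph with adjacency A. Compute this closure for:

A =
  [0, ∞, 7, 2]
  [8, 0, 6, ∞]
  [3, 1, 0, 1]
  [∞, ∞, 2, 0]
Closure =
  [0, 5, 4, 2]
  [8, 0, 6, 7]
  [3, 1, 0, 1]
  [5, 3, 2, 0]

This is the Floyd-Warshall all-pairs shortest-path computation. For each intermediate vertex k = 0, 1, …, 3, update dist[i][j] ← min(dist[i][j], dist[i][k] + dist[k][j]). The final matrix gives, for each (i, j), the minimum total weight of any directed path from i to j (possibly empty when i = j).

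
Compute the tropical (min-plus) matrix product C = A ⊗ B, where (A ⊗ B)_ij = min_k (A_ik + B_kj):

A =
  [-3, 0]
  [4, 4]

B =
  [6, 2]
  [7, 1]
A ⊗ B =
  [3, -1]
  [10, 5]

Apply the min-plus product entry-by-entry:
  C[0][0] = min over k of (A[0][0] + B[0][0] = -3 + 6 = 3, A[0][1] + B[1][0] = 0 + 7 = 7) = 3 (attained at k = 0)
  C[0][1] = min over k of (A[0][0] + B[0][1] = -3 + 2 = -1, A[0][1] + B[1][1] = 0 + 1 = 1) = -1 (attained at k = 0)
  C[1][0] = min over k of (A[1][0] + B[0][0] = 4 + 6 = 10, A[1][1] + B[1][0] = 4 + 7 = 11) = 10 (attained at k = 0)
  C[1][1] = min over k of (A[1][0] + B[0][1] = 4 + 2 = 6, A[1][1] + B[1][1] = 4 + 1 = 5) = 5 (attained at k = 1)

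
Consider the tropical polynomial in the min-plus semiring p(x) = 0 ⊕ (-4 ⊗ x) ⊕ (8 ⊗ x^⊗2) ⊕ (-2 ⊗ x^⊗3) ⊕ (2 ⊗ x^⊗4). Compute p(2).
p(2) = -2

A tropical monomial a ⊗ x^⊗i evaluates to a + i · x. Evaluating each term at x = 2:
  Term 0 contributes 0 + 0 · 2 = 0
  Term 1 contributes -4 + 1 · 2 = -2
  Term 2 contributes 8 + 2 · 2 = 12
  Term 3 contributes -2 + 3 · 2 = 4
  Term 4 contributes 2 + 4 · 2 = 10
p(2) = ⊕ of these = min[0, -2, 12, 4, 10] = -2.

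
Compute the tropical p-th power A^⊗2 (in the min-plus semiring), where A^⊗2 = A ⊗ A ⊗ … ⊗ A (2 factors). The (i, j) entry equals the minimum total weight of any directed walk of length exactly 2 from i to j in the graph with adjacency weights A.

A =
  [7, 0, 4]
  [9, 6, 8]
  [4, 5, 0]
A^⊗2 =
  [8, 6, 4]
  [12, 9, 8]
  [4, 4, 0]

Each entry (A^⊗2)_ij equals the minimum over all length-2 walks i = v_0 → v_1 → … → v_2 = j of Σ_t A[v_t][v_{t+1}]. For example, for (i, j) = (0, 2) we minimise over 3 possible intermediate vertex sequences; the minimum is 4, attained along the walk 0 → 2 → 2.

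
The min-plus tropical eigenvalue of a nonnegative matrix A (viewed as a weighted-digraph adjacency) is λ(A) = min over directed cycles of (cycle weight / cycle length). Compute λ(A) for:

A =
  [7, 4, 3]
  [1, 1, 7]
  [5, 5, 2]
λ(A) = 1

Enumerate directed cycles and compute their means (weight / length). Sample:
  cycle 0 → 0: weight = 7, length = 1, mean = 7/1 ≈ 7.000
  cycle 1 → 1: weight = 1, length = 1, mean = 1/1 ≈ 1.000
  cycle 2 → 2: weight = 2, length = 1, mean = 2/1 ≈ 2.000
  cycle 0 → 1 → 0: weight = 5, length = 2, mean = 5/2 ≈ 2.500
  cycle 0 → 2 → 0: weight = 8, length = 2, mean = 8/2 ≈ 4.000
  cycle 1 → 0 → 1: weight = 5, length = 2, mean = 5/2 ≈ 2.500
Minimum mean = 1.000, attained e.g. along the cycle 1 → 1 with weight 1 and length 1. So λ(A) = 1/1 = 1.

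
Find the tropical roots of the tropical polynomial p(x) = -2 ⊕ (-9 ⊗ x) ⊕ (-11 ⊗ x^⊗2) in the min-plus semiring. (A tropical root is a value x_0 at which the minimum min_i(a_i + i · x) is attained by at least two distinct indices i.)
Roots: {2, 7}

Each tropical root is a break point of the lower envelope of the lines y = a_i + i · x (there are 3 lines, with slopes 0, 1, ..., 2). Only the lines that attain the minimum somewhere contribute to roots; other lines are dominated. Here the surviving (envelope) indices are i = 2, i = 1, i = 0.
Intersections between consecutive envelope lines give the roots: for adjacent envelope indices i < j the intersection is x = (a_i − a_j) / (j − i). Reading off the sorted break points: {2, 7}.
Verification: at each break x_0, at least two indices attain the minimum of min_i(a_i + i · x_0).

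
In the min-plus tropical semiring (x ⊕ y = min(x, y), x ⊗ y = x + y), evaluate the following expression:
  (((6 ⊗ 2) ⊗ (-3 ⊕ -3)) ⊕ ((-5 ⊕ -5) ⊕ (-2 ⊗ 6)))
(((6 ⊗ 2) ⊗ (-3 ⊕ -3)) ⊕ ((-5 ⊕ -5) ⊕ (-2 ⊗ 6))) = -5

Expand innermost to outermost. Recall ⊕ takes the minimum of its arguments and ⊗ takes their sum. Working out the expression (((6 ⊗ 2) ⊗ (-3 ⊕ -3)) ⊕ ((-5 ⊕ -5) ⊕ (-2 ⊗ 6))) gives -5.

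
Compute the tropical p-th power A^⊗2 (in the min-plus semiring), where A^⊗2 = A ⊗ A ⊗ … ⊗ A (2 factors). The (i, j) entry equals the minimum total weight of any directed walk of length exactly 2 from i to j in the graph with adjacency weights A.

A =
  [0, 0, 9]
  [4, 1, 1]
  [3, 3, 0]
A^⊗2 =
  [0, 0, 1]
  [4, 2, 1]
  [3, 3, 0]

Each entry (A^⊗2)_ij equals the minimum over all length-2 walks i = v_0 → v_1 → … → v_2 = j of Σ_t A[v_t][v_{t+1}]. For example, for (i, j) = (0, 2) we minimise over 3 possible intermediate vertex sequences; the minimum is 1, attained along the walk 0 → 1 → 2.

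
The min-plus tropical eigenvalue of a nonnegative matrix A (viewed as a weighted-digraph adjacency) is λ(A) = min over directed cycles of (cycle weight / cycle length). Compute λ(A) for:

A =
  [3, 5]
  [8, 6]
λ(A) = 3

Enumerate directed cycles and compute their means (weight / length). Sample:
  cycle 0 → 0: weight = 3, length = 1, mean = 3/1 ≈ 3.000
  cycle 1 → 1: weight = 6, length = 1, mean = 6/1 ≈ 6.000
  cycle 0 → 1 → 0: weight = 13, length = 2, mean = 13/2 ≈ 6.500
  cycle 1 → 0 → 1: weight = 13, length = 2, mean = 13/2 ≈ 6.500
Minimum mean = 3.000, attained e.g. along the cycle 0 → 0 with weight 3 and length 1. So λ(A) = 3/1 = 3.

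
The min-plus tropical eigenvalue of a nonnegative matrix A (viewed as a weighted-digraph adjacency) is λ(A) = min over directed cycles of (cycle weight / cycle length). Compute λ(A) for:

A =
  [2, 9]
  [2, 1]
λ(A) = 1

Enumerate directed cycles and compute their means (weight / length). Sample:
  cycle 0 → 0: weight = 2, length = 1, mean = 2/1 ≈ 2.000
  cycle 1 → 1: weight = 1, length = 1, mean = 1/1 ≈ 1.000
  cycle 0 → 1 → 0: weight = 11, length = 2, mean = 11/2 ≈ 5.500
  cycle 1 → 0 → 1: weight = 11, length = 2, mean = 11/2 ≈ 5.500
Minimum mean = 1.000, attained e.g. along the cycle 1 → 1 with weight 1 and length 1. So λ(A) = 1/1 = 1.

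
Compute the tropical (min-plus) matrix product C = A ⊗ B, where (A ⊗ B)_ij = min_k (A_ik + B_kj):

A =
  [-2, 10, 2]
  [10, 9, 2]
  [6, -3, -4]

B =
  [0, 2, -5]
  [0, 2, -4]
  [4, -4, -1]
A ⊗ B =
  [-2, -2, -7]
  [6, -2, 1]
  [-3, -8, -7]

Apply the min-plus product entry-by-entry:
  C[0][0] = min over k of (A[0][0] + B[0][0] = -2 + 0 = -2, A[0][1] + B[1][0] = 10 + 0 = 10, A[0][2] + B[2][0] = 2 + 4 = 6) = -2 (attained at k = 0)
  C[0][1] = min over k of (A[0][0] + B[0][1] = -2 + 2 = 0, A[0][1] + B[1][1] = 10 + 2 = 12, A[0][2] + B[2][1] = 2 + -4 = -2) = -2 (attained at k = 2)
  C[0][2] = min over k of (A[0][0] + B[0][2] = -2 + -5 = -7, A[0][1] + B[1][2] = 10 + -4 = 6, A[0][2] + B[2][2] = 2 + -1 = 1) = -7 (attained at k = 0)
  C[1][0] = min over k of (A[1][0] + B[0][0] = 10 + 0 = 10, A[1][1] + B[1][0] = 9 + 0 = 9, A[1][2] + B[2][0] = 2 + 4 = 6) = 6 (attained at k = 2)
  C[1][1] = min over k of (A[1][0] + B[0][1] = 10 + 2 = 12, A[1][1] + B[1][1] = 9 + 2 = 11, A[1][2] + B[2][1] = 2 + -4 = -2) = -2 (attained at k = 2)
  C[1][2] = min over k of (A[1][0] + B[0][2] = 10 + -5 = 5, A[1][1] + B[1][2] = 9 + -4 = 5, A[1][2] + B[2][2] = 2 + -1 = 1) = 1 (attained at k = 2)
  C[2][0] = min over k of (A[2][0] + B[0][0] = 6 + 0 = 6, A[2][1] + B[1][0] = -3 + 0 = -3, A[2][2] + B[2][0] = -4 + 4 = 0) = -3 (attained at k = 1)
  C[2][1] = min over k of (A[2][0] + B[0][1] = 6 + 2 = 8, A[2][1] + B[1][1] = -3 + 2 = -1, A[2][2] + B[2][1] = -4 + -4 = -8) = -8 (attained at k = 2)
  C[2][2] = min over k of (A[2][0] + B[0][2] = 6 + -5 = 1, A[2][1] + B[1][2] = -3 + -4 = -7, A[2][2] + B[2][2] = -4 + -1 = -5) = -7 (attained at k = 1)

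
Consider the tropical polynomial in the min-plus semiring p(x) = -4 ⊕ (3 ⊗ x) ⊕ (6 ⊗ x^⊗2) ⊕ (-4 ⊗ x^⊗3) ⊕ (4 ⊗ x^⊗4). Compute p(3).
p(3) = -4

A tropical monomial a ⊗ x^⊗i evaluates to a + i · x. Evaluating each term at x = 3:
  Term 0 contributes -4 + 0 · 3 = -4
  Term 1 contributes 3 + 1 · 3 = 6
  Term 2 contributes 6 + 2 · 3 = 12
  Term 3 contributes -4 + 3 · 3 = 5
  Term 4 contributes 4 + 4 · 3 = 16
p(3) = ⊕ of these = min[-4, 6, 12, 5, 16] = -4.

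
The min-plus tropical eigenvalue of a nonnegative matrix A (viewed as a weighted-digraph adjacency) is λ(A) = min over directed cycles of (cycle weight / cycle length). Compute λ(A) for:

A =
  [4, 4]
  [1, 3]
λ(A) = 5/2

Enumerate directed cycles and compute their means (weight / length). Sample:
  cycle 0 → 0: weight = 4, length = 1, mean = 4/1 ≈ 4.000
  cycle 1 → 1: weight = 3, length = 1, mean = 3/1 ≈ 3.000
  cycle 0 → 1 → 0: weight = 5, length = 2, mean = 5/2 ≈ 2.500
  cycle 1 → 0 → 1: weight = 5, length = 2, mean = 5/2 ≈ 2.500
Minimum mean = 2.500, attained e.g. along the cycle 0 → 1 → 0 with weight 5 and length 2. So λ(A) = 5/2 = 5/2.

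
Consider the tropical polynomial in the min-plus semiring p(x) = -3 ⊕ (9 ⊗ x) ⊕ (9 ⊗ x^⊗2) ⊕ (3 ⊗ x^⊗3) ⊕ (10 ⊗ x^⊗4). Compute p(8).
p(8) = -3

A tropical monomial a ⊗ x^⊗i evaluates to a + i · x. Evaluating each term at x = 8:
  Term 0 contributes -3 + 0 · 8 = -3
  Term 1 contributes 9 + 1 · 8 = 17
  Term 2 contributes 9 + 2 · 8 = 25
  Term 3 contributes 3 + 3 · 8 = 27
  Term 4 contributes 10 + 4 · 8 = 42
p(8) = ⊕ of these = min[-3, 17, 25, 27, 42] = -3.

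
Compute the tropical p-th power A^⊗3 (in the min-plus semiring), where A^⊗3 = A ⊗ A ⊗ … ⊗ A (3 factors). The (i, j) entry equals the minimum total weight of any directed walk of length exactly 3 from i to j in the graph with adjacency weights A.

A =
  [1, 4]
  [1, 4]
A^⊗3 =
  [3, 6]
  [3, 6]

Each entry (A^⊗3)_ij equals the minimum over all length-3 walks i = v_0 → v_1 → … → v_3 = j of Σ_t A[v_t][v_{t+1}]. For example, for (i, j) = (0, 1) we minimise over 4 possible intermediate vertex sequences; the minimum is 6, attained along the walk 0 → 0 → 0 → 1.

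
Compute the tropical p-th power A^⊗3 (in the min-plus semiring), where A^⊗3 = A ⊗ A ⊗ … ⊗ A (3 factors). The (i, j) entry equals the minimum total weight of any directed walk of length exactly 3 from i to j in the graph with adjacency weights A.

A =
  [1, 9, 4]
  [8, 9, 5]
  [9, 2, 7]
A^⊗3 =
  [3, 7, 6]
  [10, 14, 12]
  [11, 9, 14]

Each entry (A^⊗3)_ij equals the minimum over all length-3 walks i = v_0 → v_1 → … → v_3 = j of Σ_t A[v_t][v_{t+1}]. For example, for (i, j) = (0, 2) we minimise over 9 possible intermediate vertex sequences; the minimum is 6, attained along the walk 0 → 0 → 0 → 2.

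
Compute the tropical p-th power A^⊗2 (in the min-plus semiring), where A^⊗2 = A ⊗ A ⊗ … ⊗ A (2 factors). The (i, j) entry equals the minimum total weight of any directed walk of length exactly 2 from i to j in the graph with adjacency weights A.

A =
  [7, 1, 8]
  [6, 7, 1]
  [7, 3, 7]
A^⊗2 =
  [7, 8, 2]
  [8, 4, 8]
  [9, 8, 4]

Each entry (A^⊗2)_ij equals the minimum over all length-2 walks i = v_0 → v_1 → … → v_2 = j of Σ_t A[v_t][v_{t+1}]. For example, for (i, j) = (0, 2) we minimise over 3 possible intermediate vertex sequences; the minimum is 2, attained along the walk 0 → 1 → 2.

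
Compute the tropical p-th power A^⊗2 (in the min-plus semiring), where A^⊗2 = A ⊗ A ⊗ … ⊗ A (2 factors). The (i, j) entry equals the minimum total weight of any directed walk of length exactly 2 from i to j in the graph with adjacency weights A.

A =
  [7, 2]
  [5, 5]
A^⊗2 =
  [7, 7]
  [10, 7]

Each entry (A^⊗2)_ij equals the minimum over all length-2 walks i = v_0 → v_1 → … → v_2 = j of Σ_t A[v_t][v_{t+1}]. For example, for (i, j) = (0, 1) we minimise over 2 possible intermediate vertex sequences; the minimum is 7, attained along the walk 0 → 1 → 1.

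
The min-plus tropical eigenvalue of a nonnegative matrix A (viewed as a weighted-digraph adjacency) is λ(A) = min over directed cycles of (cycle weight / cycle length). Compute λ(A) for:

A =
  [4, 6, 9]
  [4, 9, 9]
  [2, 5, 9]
λ(A) = 4

Enumerate directed cycles and compute their means (weight / length). Sample:
  cycle 0 → 0: weight = 4, length = 1, mean = 4/1 ≈ 4.000
  cycle 1 → 1: weight = 9, length = 1, mean = 9/1 ≈ 9.000
  cycle 2 → 2: weight = 9, length = 1, mean = 9/1 ≈ 9.000
  cycle 0 → 1 → 0: weight = 10, length = 2, mean = 10/2 ≈ 5.000
  cycle 0 → 2 → 0: weight = 11, length = 2, mean = 11/2 ≈ 5.500
  cycle 1 → 0 → 1: weight = 10, length = 2, mean = 10/2 ≈ 5.000
Minimum mean = 4.000, attained e.g. along the cycle 0 → 0 with weight 4 and length 1. So λ(A) = 4/1 = 4.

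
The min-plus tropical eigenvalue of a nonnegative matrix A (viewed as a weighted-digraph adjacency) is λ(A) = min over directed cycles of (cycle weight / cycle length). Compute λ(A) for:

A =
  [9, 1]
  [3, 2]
λ(A) = 2

Enumerate directed cycles and compute their means (weight / length). Sample:
  cycle 0 → 0: weight = 9, length = 1, mean = 9/1 ≈ 9.000
  cycle 1 → 1: weight = 2, length = 1, mean = 2/1 ≈ 2.000
  cycle 0 → 1 → 0: weight = 4, length = 2, mean = 4/2 ≈ 2.000
  cycle 1 → 0 → 1: weight = 4, length = 2, mean = 4/2 ≈ 2.000
Minimum mean = 2.000, attained e.g. along the cycle 1 → 1 with weight 2 and length 1. So λ(A) = 2/1 = 2.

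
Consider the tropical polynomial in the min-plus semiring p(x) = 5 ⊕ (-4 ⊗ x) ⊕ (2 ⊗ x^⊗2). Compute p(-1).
p(-1) = -5

A tropical monomial a ⊗ x^⊗i evaluates to a + i · x. Evaluating each term at x = -1:
  Term 0 contributes 5 + 0 · -1 = 5
  Term 1 contributes -4 + 1 · -1 = -5
  Term 2 contributes 2 + 2 · -1 = 0
p(-1) = ⊕ of these = min[5, -5, 0] = -5.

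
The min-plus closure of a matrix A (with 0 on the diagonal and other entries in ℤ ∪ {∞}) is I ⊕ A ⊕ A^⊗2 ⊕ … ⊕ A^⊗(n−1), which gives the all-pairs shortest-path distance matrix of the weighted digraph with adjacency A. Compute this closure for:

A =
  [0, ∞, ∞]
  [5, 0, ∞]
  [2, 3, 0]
Closure =
  [0, ∞, ∞]
  [5, 0, ∞]
  [2, 3, 0]

This is the Floyd-Warshall all-pairs shortest-path computation. For each intermediate vertex k = 0, 1, …, 2, update dist[i][j] ← min(dist[i][j], dist[i][k] + dist[k][j]). The final matrix gives, for each (i, j), the minimum total weight of any directed path from i to j (possibly empty when i = j).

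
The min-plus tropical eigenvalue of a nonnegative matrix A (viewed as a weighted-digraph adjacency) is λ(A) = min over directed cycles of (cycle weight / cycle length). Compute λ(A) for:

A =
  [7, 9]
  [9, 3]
λ(A) = 3

Enumerate directed cycles and compute their means (weight / length). Sample:
  cycle 0 → 0: weight = 7, length = 1, mean = 7/1 ≈ 7.000
  cycle 1 → 1: weight = 3, length = 1, mean = 3/1 ≈ 3.000
  cycle 0 → 1 → 0: weight = 18, length = 2, mean = 18/2 ≈ 9.000
  cycle 1 → 0 → 1: weight = 18, length = 2, mean = 18/2 ≈ 9.000
Minimum mean = 3.000, attained e.g. along the cycle 1 → 1 with weight 3 and length 1. So λ(A) = 3/1 = 3.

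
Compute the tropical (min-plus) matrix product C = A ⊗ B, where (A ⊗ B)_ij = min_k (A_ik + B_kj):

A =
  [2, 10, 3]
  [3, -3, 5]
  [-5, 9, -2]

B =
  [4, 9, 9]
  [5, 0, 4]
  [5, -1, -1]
A ⊗ B =
  [6, 2, 2]
  [2, -3, 1]
  [-1, -3, -3]

Apply the min-plus product entry-by-entry:
  C[0][0] = min over k of (A[0][0] + B[0][0] = 2 + 4 = 6, A[0][1] + B[1][0] = 10 + 5 = 15, A[0][2] + B[2][0] = 3 + 5 = 8) = 6 (attained at k = 0)
  C[0][1] = min over k of (A[0][0] + B[0][1] = 2 + 9 = 11, A[0][1] + B[1][1] = 10 + 0 = 10, A[0][2] + B[2][1] = 3 + -1 = 2) = 2 (attained at k = 2)
  C[0][2] = min over k of (A[0][0] + B[0][2] = 2 + 9 = 11, A[0][1] + B[1][2] = 10 + 4 = 14, A[0][2] + B[2][2] = 3 + -1 = 2) = 2 (attained at k = 2)
  C[1][0] = min over k of (A[1][0] + B[0][0] = 3 + 4 = 7, A[1][1] + B[1][0] = -3 + 5 = 2, A[1][2] + B[2][0] = 5 + 5 = 10) = 2 (attained at k = 1)
  C[1][1] = min over k of (A[1][0] + B[0][1] = 3 + 9 = 12, A[1][1] + B[1][1] = -3 + 0 = -3, A[1][2] + B[2][1] = 5 + -1 = 4) = -3 (attained at k = 1)
  C[1][2] = min over k of (A[1][0] + B[0][2] = 3 + 9 = 12, A[1][1] + B[1][2] = -3 + 4 = 1, A[1][2] + B[2][2] = 5 + -1 = 4) = 1 (attained at k = 1)
  C[2][0] = min over k of (A[2][0] + B[0][0] = -5 + 4 = -1, A[2][1] + B[1][0] = 9 + 5 = 14, A[2][2] + B[2][0] = -2 + 5 = 3) = -1 (attained at k = 0)
  C[2][1] = min over k of (A[2][0] + B[0][1] = -5 + 9 = 4, A[2][1] + B[1][1] = 9 + 0 = 9, A[2][2] + B[2][1] = -2 + -1 = -3) = -3 (attained at k = 2)
  C[2][2] = min over k of (A[2][0] + B[0][2] = -5 + 9 = 4, A[2][1] + B[1][2] = 9 + 4 = 13, A[2][2] + B[2][2] = -2 + -1 = -3) = -3 (attained at k = 2)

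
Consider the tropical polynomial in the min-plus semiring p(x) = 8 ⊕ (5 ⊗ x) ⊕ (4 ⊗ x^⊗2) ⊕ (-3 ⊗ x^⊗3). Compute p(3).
p(3) = 6

A tropical monomial a ⊗ x^⊗i evaluates to a + i · x. Evaluating each term at x = 3:
  Term 0 contributes 8 + 0 · 3 = 8
  Term 1 contributes 5 + 1 · 3 = 8
  Term 2 contributes 4 + 2 · 3 = 10
  Term 3 contributes -3 + 3 · 3 = 6
p(3) = ⊕ of these = min[8, 8, 10, 6] = 6.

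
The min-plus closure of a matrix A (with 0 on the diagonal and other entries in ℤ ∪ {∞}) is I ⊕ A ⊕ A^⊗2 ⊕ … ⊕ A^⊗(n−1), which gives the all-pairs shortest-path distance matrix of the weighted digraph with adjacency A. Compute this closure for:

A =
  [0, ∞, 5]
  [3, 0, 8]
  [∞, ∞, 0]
Closure =
  [0, ∞, 5]
  [3, 0, 8]
  [∞, ∞, 0]

This is the Floyd-Warshall all-pairs shortest-path computation. For each intermediate vertex k = 0, 1, …, 2, update dist[i][j] ← min(dist[i][j], dist[i][k] + dist[k][j]). The final matrix gives, for each (i, j), the minimum total weight of any directed path from i to j (possibly empty when i = j).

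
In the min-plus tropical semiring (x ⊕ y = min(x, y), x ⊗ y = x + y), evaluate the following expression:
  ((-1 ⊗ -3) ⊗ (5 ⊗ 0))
((-1 ⊗ -3) ⊗ (5 ⊗ 0)) = 1

Expand innermost to outermost. Recall ⊕ takes the minimum of its arguments and ⊗ takes their sum. Working out the expression ((-1 ⊗ -3) ⊗ (5 ⊗ 0)) gives 1.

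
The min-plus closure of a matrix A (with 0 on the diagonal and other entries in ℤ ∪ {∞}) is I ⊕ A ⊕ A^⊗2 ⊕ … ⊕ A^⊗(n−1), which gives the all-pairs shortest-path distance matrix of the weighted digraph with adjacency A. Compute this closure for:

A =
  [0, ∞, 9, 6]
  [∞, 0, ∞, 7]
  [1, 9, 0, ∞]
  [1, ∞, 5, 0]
Closure =
  [0, 18, 9, 6]
  [8, 0, 12, 7]
  [1, 9, 0, 7]
  [1, 14, 5, 0]

This is the Floyd-Warshall all-pairs shortest-path computation. For each intermediate vertex k = 0, 1, …, 3, update dist[i][j] ← min(dist[i][j], dist[i][k] + dist[k][j]). The final matrix gives, for each (i, j), the minimum total weight of any directed path from i to j (possibly empty when i = j).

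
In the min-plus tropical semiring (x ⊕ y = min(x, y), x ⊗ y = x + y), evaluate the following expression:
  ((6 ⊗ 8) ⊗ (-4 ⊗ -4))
((6 ⊗ 8) ⊗ (-4 ⊗ -4)) = 6

Expand innermost to outermost. Recall ⊕ takes the minimum of its arguments and ⊗ takes their sum. Working out the expression ((6 ⊗ 8) ⊗ (-4 ⊗ -4)) gives 6.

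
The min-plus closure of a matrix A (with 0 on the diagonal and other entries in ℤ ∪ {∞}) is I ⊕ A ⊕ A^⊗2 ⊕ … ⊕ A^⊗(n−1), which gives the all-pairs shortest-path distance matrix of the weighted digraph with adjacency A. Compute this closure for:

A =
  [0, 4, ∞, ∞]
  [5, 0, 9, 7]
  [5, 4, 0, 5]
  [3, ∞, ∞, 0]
Closure =
  [0, 4, 13, 11]
  [5, 0, 9, 7]
  [5, 4, 0, 5]
  [3, 7, 16, 0]

This is the Floyd-Warshall all-pairs shortest-path computation. For each intermediate vertex k = 0, 1, …, 3, update dist[i][j] ← min(dist[i][j], dist[i][k] + dist[k][j]). The final matrix gives, for each (i, j), the minimum total weight of any directed path from i to j (possibly empty when i = j).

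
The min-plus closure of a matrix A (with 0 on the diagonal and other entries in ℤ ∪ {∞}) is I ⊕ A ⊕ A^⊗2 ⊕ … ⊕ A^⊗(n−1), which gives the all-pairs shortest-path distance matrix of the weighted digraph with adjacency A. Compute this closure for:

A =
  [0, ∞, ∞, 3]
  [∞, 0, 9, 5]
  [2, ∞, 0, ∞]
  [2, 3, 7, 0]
Closure =
  [0, 6, 10, 3]
  [7, 0, 9, 5]
  [2, 8, 0, 5]
  [2, 3, 7, 0]

This is the Floyd-Warshall all-pairs shortest-path computation. For each intermediate vertex k = 0, 1, …, 3, update dist[i][j] ← min(dist[i][j], dist[i][k] + dist[k][j]). The final matrix gives, for each (i, j), the minimum total weight of any directed path from i to j (possibly empty when i = j).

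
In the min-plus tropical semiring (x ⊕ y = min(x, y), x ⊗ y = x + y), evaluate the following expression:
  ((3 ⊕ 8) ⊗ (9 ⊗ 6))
((3 ⊕ 8) ⊗ (9 ⊗ 6)) = 18

Expand innermost to outermost. Recall ⊕ takes the minimum of its arguments and ⊗ takes their sum. Working out the expression ((3 ⊕ 8) ⊗ (9 ⊗ 6)) gives 18.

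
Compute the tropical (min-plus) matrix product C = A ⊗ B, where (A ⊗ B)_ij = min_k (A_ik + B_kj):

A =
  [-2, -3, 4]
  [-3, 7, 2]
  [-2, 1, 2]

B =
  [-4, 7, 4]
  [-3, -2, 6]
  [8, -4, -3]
A ⊗ B =
  [-6, -5, 1]
  [-7, -2, -1]
  [-6, -2, -1]

Apply the min-plus product entry-by-entry:
  C[0][0] = min over k of (A[0][0] + B[0][0] = -2 + -4 = -6, A[0][1] + B[1][0] = -3 + -3 = -6, A[0][2] + B[2][0] = 4 + 8 = 12) = -6 (attained at k = 0)
  C[0][1] = min over k of (A[0][0] + B[0][1] = -2 + 7 = 5, A[0][1] + B[1][1] = -3 + -2 = -5, A[0][2] + B[2][1] = 4 + -4 = 0) = -5 (attained at k = 1)
  C[0][2] = min over k of (A[0][0] + B[0][2] = -2 + 4 = 2, A[0][1] + B[1][2] = -3 + 6 = 3, A[0][2] + B[2][2] = 4 + -3 = 1) = 1 (attained at k = 2)
  C[1][0] = min over k of (A[1][0] + B[0][0] = -3 + -4 = -7, A[1][1] + B[1][0] = 7 + -3 = 4, A[1][2] + B[2][0] = 2 + 8 = 10) = -7 (attained at k = 0)
  C[1][1] = min over k of (A[1][0] + B[0][1] = -3 + 7 = 4, A[1][1] + B[1][1] = 7 + -2 = 5, A[1][2] + B[2][1] = 2 + -4 = -2) = -2 (attained at k = 2)
  C[1][2] = min over k of (A[1][0] + B[0][2] = -3 + 4 = 1, A[1][1] + B[1][2] = 7 + 6 = 13, A[1][2] + B[2][2] = 2 + -3 = -1) = -1 (attained at k = 2)
  C[2][0] = min over k of (A[2][0] + B[0][0] = -2 + -4 = -6, A[2][1] + B[1][0] = 1 + -3 = -2, A[2][2] + B[2][0] = 2 + 8 = 10) = -6 (attained at k = 0)
  C[2][1] = min over k of (A[2][0] + B[0][1] = -2 + 7 = 5, A[2][1] + B[1][1] = 1 + -2 = -1, A[2][2] + B[2][1] = 2 + -4 = -2) = -2 (attained at k = 2)
  C[2][2] = min over k of (A[2][0] + B[0][2] = -2 + 4 = 2, A[2][1] + B[1][2] = 1 + 6 = 7, A[2][2] + B[2][2] = 2 + -3 = -1) = -1 (attained at k = 2)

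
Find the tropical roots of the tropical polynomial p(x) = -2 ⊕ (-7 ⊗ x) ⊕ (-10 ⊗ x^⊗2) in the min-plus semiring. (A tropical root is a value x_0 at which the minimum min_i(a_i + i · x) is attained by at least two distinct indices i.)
Roots: {3, 5}

Each tropical root is a break point of the lower envelope of the lines y = a_i + i · x (there are 3 lines, with slopes 0, 1, ..., 2). Only the lines that attain the minimum somewhere contribute to roots; other lines are dominated. Here the surviving (envelope) indices are i = 2, i = 1, i = 0.
Intersections between consecutive envelope lines give the roots: for adjacent envelope indices i < j the intersection is x = (a_i − a_j) / (j − i). Reading off the sorted break points: {3, 5}.
Verification: at each break x_0, at least two indices attain the minimum of min_i(a_i + i · x_0).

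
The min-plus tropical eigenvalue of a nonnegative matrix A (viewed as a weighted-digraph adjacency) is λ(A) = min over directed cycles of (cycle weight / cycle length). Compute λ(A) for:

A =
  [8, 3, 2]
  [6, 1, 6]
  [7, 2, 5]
λ(A) = 1

Enumerate directed cycles and compute their means (weight / length). Sample:
  cycle 0 → 0: weight = 8, length = 1, mean = 8/1 ≈ 8.000
  cycle 1 → 1: weight = 1, length = 1, mean = 1/1 ≈ 1.000
  cycle 2 → 2: weight = 5, length = 1, mean = 5/1 ≈ 5.000
  cycle 0 → 1 → 0: weight = 9, length = 2, mean = 9/2 ≈ 4.500
  cycle 0 → 2 → 0: weight = 9, length = 2, mean = 9/2 ≈ 4.500
  cycle 1 → 0 → 1: weight = 9, length = 2, mean = 9/2 ≈ 4.500
Minimum mean = 1.000, attained e.g. along the cycle 1 → 1 with weight 1 and length 1. So λ(A) = 1/1 = 1.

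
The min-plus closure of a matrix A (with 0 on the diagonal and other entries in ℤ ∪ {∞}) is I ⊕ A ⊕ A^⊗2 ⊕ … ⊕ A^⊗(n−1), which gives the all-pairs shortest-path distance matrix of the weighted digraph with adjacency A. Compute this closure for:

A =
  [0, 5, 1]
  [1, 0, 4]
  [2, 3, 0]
Closure =
  [0, 4, 1]
  [1, 0, 2]
  [2, 3, 0]

This is the Floyd-Warshall all-pairs shortest-path computation. For each intermediate vertex k = 0, 1, …, 2, update dist[i][j] ← min(dist[i][j], dist[i][k] + dist[k][j]). The final matrix gives, for each (i, j), the minimum total weight of any directed path from i to j (possibly empty when i = j).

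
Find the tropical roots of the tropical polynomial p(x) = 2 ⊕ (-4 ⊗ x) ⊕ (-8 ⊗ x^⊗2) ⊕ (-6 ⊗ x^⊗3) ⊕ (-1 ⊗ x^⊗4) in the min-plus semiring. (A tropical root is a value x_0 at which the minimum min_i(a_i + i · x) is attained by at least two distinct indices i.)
Roots: {-5, -2, 4, 6}

Each tropical root is a break point of the lower envelope of the lines y = a_i + i · x (there are 5 lines, with slopes 0, 1, ..., 4). Only the lines that attain the minimum somewhere contribute to roots; other lines are dominated. Here the surviving (envelope) indices are i = 4, i = 3, i = 2, i = 1, i = 0.
Intersections between consecutive envelope lines give the roots: for adjacent envelope indices i < j the intersection is x = (a_i − a_j) / (j − i). Reading off the sorted break points: {-5, -2, 4, 6}.
Verification: at each break x_0, at least two indices attain the minimum of min_i(a_i + i · x_0).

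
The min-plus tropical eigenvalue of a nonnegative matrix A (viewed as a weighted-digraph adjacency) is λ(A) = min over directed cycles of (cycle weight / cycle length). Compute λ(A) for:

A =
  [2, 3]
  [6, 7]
λ(A) = 2

Enumerate directed cycles and compute their means (weight / length). Sample:
  cycle 0 → 0: weight = 2, length = 1, mean = 2/1 ≈ 2.000
  cycle 1 → 1: weight = 7, length = 1, mean = 7/1 ≈ 7.000
  cycle 0 → 1 → 0: weight = 9, length = 2, mean = 9/2 ≈ 4.500
  cycle 1 → 0 → 1: weight = 9, length = 2, mean = 9/2 ≈ 4.500
Minimum mean = 2.000, attained e.g. along the cycle 0 → 0 with weight 2 and length 1. So λ(A) = 2/1 = 2.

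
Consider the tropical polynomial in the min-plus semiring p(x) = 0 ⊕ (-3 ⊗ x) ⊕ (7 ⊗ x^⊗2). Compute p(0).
p(0) = -3

A tropical monomial a ⊗ x^⊗i evaluates to a + i · x. Evaluating each term at x = 0:
  Term 0 contributes 0 + 0 · 0 = 0
  Term 1 contributes -3 + 1 · 0 = -3
  Term 2 contributes 7 + 2 · 0 = 7
p(0) = ⊕ of these = min[0, -3, 7] = -3.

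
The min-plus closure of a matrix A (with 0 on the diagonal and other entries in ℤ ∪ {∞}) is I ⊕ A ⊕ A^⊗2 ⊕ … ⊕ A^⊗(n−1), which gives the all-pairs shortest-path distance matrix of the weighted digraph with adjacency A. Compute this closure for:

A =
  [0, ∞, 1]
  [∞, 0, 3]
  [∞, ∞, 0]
Closure =
  [0, ∞, 1]
  [∞, 0, 3]
  [∞, ∞, 0]

This is the Floyd-Warshall all-pairs shortest-path computation. For each intermediate vertex k = 0, 1, …, 2, update dist[i][j] ← min(dist[i][j], dist[i][k] + dist[k][j]). The final matrix gives, for each (i, j), the minimum total weight of any directed path from i to j (possibly empty when i = j).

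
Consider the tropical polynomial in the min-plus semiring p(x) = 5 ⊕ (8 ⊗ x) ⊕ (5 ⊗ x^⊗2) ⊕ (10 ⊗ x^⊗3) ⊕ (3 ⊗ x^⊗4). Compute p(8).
p(8) = 5

A tropical monomial a ⊗ x^⊗i evaluates to a + i · x. Evaluating each term at x = 8:
  Term 0 contributes 5 + 0 · 8 = 5
  Term 1 contributes 8 + 1 · 8 = 16
  Term 2 contributes 5 + 2 · 8 = 21
  Term 3 contributes 10 + 3 · 8 = 34
  Term 4 contributes 3 + 4 · 8 = 35
p(8) = ⊕ of these = min[5, 16, 21, 34, 35] = 5.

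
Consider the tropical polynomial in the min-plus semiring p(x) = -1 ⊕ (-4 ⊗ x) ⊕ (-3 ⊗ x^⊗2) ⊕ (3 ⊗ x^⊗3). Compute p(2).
p(2) = -2

A tropical monomial a ⊗ x^⊗i evaluates to a + i · x. Evaluating each term at x = 2:
  Term 0 contributes -1 + 0 · 2 = -1
  Term 1 contributes -4 + 1 · 2 = -2
  Term 2 contributes -3 + 2 · 2 = 1
  Term 3 contributes 3 + 3 · 2 = 9
p(2) = ⊕ of these = min[-1, -2, 1, 9] = -2.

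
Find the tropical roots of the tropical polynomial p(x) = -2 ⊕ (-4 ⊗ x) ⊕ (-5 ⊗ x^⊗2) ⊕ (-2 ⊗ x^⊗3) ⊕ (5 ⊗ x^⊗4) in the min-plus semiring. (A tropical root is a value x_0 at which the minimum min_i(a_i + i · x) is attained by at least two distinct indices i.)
Roots: {-7, -3, 1, 2}

Each tropical root is a break point of the lower envelope of the lines y = a_i + i · x (there are 5 lines, with slopes 0, 1, ..., 4). Only the lines that attain the minimum somewhere contribute to roots; other lines are dominated. Here the surviving (envelope) indices are i = 4, i = 3, i = 2, i = 1, i = 0.
Intersections between consecutive envelope lines give the roots: for adjacent envelope indices i < j the intersection is x = (a_i − a_j) / (j − i). Reading off the sorted break points: {-7, -3, 1, 2}.
Verification: at each break x_0, at least two indices attain the minimum of min_i(a_i + i · x_0).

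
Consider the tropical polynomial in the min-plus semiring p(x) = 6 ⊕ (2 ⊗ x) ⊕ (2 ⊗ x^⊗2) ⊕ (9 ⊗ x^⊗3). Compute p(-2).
p(-2) = -2

A tropical monomial a ⊗ x^⊗i evaluates to a + i · x. Evaluating each term at x = -2:
  Term 0 contributes 6 + 0 · -2 = 6
  Term 1 contributes 2 + 1 · -2 = 0
  Term 2 contributes 2 + 2 · -2 = -2
  Term 3 contributes 9 + 3 · -2 = 3
p(-2) = ⊕ of these = min[6, 0, -2, 3] = -2.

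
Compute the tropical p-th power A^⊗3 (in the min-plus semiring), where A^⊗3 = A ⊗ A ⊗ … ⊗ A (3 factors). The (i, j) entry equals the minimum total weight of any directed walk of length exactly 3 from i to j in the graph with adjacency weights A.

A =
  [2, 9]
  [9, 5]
A^⊗3 =
  [6, 13]
  [13, 15]

Each entry (A^⊗3)_ij equals the minimum over all length-3 walks i = v_0 → v_1 → … → v_3 = j of Σ_t A[v_t][v_{t+1}]. For example, for (i, j) = (0, 1) we minimise over 4 possible intermediate vertex sequences; the minimum is 13, attained along the walk 0 → 0 → 0 → 1.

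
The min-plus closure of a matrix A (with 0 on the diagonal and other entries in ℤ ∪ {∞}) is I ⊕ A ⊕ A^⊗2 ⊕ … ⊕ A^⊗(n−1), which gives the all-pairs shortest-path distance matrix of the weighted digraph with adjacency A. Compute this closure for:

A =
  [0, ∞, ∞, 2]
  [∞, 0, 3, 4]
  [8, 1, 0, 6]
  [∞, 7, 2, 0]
Closure =
  [0, 5, 4, 2]
  [11, 0, 3, 4]
  [8, 1, 0, 5]
  [10, 3, 2, 0]

This is the Floyd-Warshall all-pairs shortest-path computation. For each intermediate vertex k = 0, 1, …, 3, update dist[i][j] ← min(dist[i][j], dist[i][k] + dist[k][j]). The final matrix gives, for each (i, j), the minimum total weight of any directed path from i to j (possibly empty when i = j).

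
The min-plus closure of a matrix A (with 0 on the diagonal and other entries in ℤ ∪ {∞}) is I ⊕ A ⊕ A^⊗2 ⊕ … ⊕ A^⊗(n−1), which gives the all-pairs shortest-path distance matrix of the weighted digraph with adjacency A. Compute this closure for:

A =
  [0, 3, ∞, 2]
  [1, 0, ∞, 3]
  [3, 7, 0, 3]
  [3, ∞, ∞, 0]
Closure =
  [0, 3, ∞, 2]
  [1, 0, ∞, 3]
  [3, 6, 0, 3]
  [3, 6, ∞, 0]

This is the Floyd-Warshall all-pairs shortest-path computation. For each intermediate vertex k = 0, 1, …, 3, update dist[i][j] ← min(dist[i][j], dist[i][k] + dist[k][j]). The final matrix gives, for each (i, j), the minimum total weight of any directed path from i to j (possibly empty when i = j).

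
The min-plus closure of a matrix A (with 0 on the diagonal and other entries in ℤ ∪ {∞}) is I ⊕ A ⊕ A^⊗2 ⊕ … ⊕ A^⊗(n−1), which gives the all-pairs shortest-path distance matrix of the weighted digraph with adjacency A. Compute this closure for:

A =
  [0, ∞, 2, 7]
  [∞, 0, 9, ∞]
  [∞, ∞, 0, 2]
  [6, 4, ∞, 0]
Closure =
  [0, 8, 2, 4]
  [17, 0, 9, 11]
  [8, 6, 0, 2]
  [6, 4, 8, 0]

This is the Floyd-Warshall all-pairs shortest-path computation. For each intermediate vertex k = 0, 1, …, 3, update dist[i][j] ← min(dist[i][j], dist[i][k] + dist[k][j]). The final matrix gives, for each (i, j), the minimum total weight of any directed path from i to j (possibly empty when i = j).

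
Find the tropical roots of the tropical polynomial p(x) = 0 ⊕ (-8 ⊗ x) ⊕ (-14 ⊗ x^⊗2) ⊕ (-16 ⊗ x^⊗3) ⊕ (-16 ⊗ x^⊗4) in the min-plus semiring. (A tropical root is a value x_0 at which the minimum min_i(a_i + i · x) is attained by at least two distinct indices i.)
Roots: {0, 2, 6, 8}

Each tropical root is a break point of the lower envelope of the lines y = a_i + i · x (there are 5 lines, with slopes 0, 1, ..., 4). Only the lines that attain the minimum somewhere contribute to roots; other lines are dominated. Here the surviving (envelope) indices are i = 4, i = 3, i = 2, i = 1, i = 0.
Intersections between consecutive envelope lines give the roots: for adjacent envelope indices i < j the intersection is x = (a_i − a_j) / (j − i). Reading off the sorted break points: {0, 2, 6, 8}.
Verification: at each break x_0, at least two indices attain the minimum of min_i(a_i + i · x_0).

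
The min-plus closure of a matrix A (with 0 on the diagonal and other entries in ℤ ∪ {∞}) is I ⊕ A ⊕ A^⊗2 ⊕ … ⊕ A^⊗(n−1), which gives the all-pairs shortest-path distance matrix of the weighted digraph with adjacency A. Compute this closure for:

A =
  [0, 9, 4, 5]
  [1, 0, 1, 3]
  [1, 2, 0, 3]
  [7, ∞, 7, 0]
Closure =
  [0, 6, 4, 5]
  [1, 0, 1, 3]
  [1, 2, 0, 3]
  [7, 9, 7, 0]

This is the Floyd-Warshall all-pairs shortest-path computation. For each intermediate vertex k = 0, 1, …, 3, update dist[i][j] ← min(dist[i][j], dist[i][k] + dist[k][j]). The final matrix gives, for each (i, j), the minimum total weight of any directed path from i to j (possibly empty when i = j).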